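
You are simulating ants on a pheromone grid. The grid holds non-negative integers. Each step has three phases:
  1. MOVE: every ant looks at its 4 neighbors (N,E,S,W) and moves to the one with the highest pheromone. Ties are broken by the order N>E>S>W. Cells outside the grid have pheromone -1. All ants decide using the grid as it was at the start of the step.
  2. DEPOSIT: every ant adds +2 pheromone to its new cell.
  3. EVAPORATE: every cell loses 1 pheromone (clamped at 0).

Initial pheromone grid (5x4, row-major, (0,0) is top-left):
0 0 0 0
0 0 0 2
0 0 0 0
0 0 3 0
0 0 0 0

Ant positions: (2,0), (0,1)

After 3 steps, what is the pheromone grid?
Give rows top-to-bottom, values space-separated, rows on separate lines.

After step 1: ants at (1,0),(0,2)
  0 0 1 0
  1 0 0 1
  0 0 0 0
  0 0 2 0
  0 0 0 0
After step 2: ants at (0,0),(0,3)
  1 0 0 1
  0 0 0 0
  0 0 0 0
  0 0 1 0
  0 0 0 0
After step 3: ants at (0,1),(1,3)
  0 1 0 0
  0 0 0 1
  0 0 0 0
  0 0 0 0
  0 0 0 0

0 1 0 0
0 0 0 1
0 0 0 0
0 0 0 0
0 0 0 0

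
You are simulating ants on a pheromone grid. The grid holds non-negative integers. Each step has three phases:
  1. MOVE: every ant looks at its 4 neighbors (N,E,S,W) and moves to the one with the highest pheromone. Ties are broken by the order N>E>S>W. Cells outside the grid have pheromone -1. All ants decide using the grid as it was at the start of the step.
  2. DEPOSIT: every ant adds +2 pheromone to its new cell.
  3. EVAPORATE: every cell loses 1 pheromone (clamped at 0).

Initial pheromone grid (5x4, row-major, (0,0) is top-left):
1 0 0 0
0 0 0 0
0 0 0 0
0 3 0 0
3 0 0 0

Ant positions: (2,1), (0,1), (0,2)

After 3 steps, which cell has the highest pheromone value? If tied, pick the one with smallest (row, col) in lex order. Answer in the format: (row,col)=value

Step 1: ant0:(2,1)->S->(3,1) | ant1:(0,1)->W->(0,0) | ant2:(0,2)->E->(0,3)
  grid max=4 at (3,1)
Step 2: ant0:(3,1)->N->(2,1) | ant1:(0,0)->E->(0,1) | ant2:(0,3)->S->(1,3)
  grid max=3 at (3,1)
Step 3: ant0:(2,1)->S->(3,1) | ant1:(0,1)->W->(0,0) | ant2:(1,3)->N->(0,3)
  grid max=4 at (3,1)
Final grid:
  2 0 0 1
  0 0 0 0
  0 0 0 0
  0 4 0 0
  0 0 0 0
Max pheromone 4 at (3,1)

Answer: (3,1)=4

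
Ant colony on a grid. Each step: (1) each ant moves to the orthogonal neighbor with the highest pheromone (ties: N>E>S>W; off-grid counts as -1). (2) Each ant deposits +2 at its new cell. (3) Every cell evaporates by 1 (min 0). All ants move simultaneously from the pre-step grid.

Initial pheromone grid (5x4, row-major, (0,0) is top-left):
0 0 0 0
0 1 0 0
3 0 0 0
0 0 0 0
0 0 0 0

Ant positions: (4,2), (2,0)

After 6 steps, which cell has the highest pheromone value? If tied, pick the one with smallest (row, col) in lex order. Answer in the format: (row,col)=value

Step 1: ant0:(4,2)->N->(3,2) | ant1:(2,0)->N->(1,0)
  grid max=2 at (2,0)
Step 2: ant0:(3,2)->N->(2,2) | ant1:(1,0)->S->(2,0)
  grid max=3 at (2,0)
Step 3: ant0:(2,2)->N->(1,2) | ant1:(2,0)->N->(1,0)
  grid max=2 at (2,0)
Step 4: ant0:(1,2)->N->(0,2) | ant1:(1,0)->S->(2,0)
  grid max=3 at (2,0)
Step 5: ant0:(0,2)->E->(0,3) | ant1:(2,0)->N->(1,0)
  grid max=2 at (2,0)
Step 6: ant0:(0,3)->S->(1,3) | ant1:(1,0)->S->(2,0)
  grid max=3 at (2,0)
Final grid:
  0 0 0 0
  0 0 0 1
  3 0 0 0
  0 0 0 0
  0 0 0 0
Max pheromone 3 at (2,0)

Answer: (2,0)=3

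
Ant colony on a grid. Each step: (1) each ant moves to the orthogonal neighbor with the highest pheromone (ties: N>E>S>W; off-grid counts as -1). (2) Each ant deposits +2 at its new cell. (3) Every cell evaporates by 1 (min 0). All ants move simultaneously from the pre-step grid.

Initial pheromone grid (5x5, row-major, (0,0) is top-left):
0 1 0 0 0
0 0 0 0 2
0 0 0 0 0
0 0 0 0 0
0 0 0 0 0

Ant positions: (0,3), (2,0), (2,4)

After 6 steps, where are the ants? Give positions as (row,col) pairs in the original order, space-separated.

Step 1: ant0:(0,3)->E->(0,4) | ant1:(2,0)->N->(1,0) | ant2:(2,4)->N->(1,4)
  grid max=3 at (1,4)
Step 2: ant0:(0,4)->S->(1,4) | ant1:(1,0)->N->(0,0) | ant2:(1,4)->N->(0,4)
  grid max=4 at (1,4)
Step 3: ant0:(1,4)->N->(0,4) | ant1:(0,0)->E->(0,1) | ant2:(0,4)->S->(1,4)
  grid max=5 at (1,4)
Step 4: ant0:(0,4)->S->(1,4) | ant1:(0,1)->E->(0,2) | ant2:(1,4)->N->(0,4)
  grid max=6 at (1,4)
Step 5: ant0:(1,4)->N->(0,4) | ant1:(0,2)->E->(0,3) | ant2:(0,4)->S->(1,4)
  grid max=7 at (1,4)
Step 6: ant0:(0,4)->S->(1,4) | ant1:(0,3)->E->(0,4) | ant2:(1,4)->N->(0,4)
  grid max=8 at (0,4)

(1,4) (0,4) (0,4)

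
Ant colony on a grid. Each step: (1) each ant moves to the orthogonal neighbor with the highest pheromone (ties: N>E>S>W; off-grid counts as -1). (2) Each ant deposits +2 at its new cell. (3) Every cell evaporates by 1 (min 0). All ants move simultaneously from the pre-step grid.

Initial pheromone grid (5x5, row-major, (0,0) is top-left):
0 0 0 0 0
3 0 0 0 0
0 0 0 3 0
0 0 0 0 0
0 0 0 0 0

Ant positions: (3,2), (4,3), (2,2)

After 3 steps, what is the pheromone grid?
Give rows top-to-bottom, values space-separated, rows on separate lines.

After step 1: ants at (2,2),(3,3),(2,3)
  0 0 0 0 0
  2 0 0 0 0
  0 0 1 4 0
  0 0 0 1 0
  0 0 0 0 0
After step 2: ants at (2,3),(2,3),(3,3)
  0 0 0 0 0
  1 0 0 0 0
  0 0 0 7 0
  0 0 0 2 0
  0 0 0 0 0
After step 3: ants at (3,3),(3,3),(2,3)
  0 0 0 0 0
  0 0 0 0 0
  0 0 0 8 0
  0 0 0 5 0
  0 0 0 0 0

0 0 0 0 0
0 0 0 0 0
0 0 0 8 0
0 0 0 5 0
0 0 0 0 0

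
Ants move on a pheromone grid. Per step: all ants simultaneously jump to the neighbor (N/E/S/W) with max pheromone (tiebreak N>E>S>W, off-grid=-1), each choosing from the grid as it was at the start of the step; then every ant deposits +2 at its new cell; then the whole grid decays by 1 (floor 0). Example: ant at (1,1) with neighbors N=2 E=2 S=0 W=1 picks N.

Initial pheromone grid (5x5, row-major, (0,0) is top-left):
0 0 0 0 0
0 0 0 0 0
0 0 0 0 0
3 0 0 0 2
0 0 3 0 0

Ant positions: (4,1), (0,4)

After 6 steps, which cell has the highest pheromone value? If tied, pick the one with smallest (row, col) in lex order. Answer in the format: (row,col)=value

Step 1: ant0:(4,1)->E->(4,2) | ant1:(0,4)->S->(1,4)
  grid max=4 at (4,2)
Step 2: ant0:(4,2)->N->(3,2) | ant1:(1,4)->N->(0,4)
  grid max=3 at (4,2)
Step 3: ant0:(3,2)->S->(4,2) | ant1:(0,4)->S->(1,4)
  grid max=4 at (4,2)
Step 4: ant0:(4,2)->N->(3,2) | ant1:(1,4)->N->(0,4)
  grid max=3 at (4,2)
Step 5: ant0:(3,2)->S->(4,2) | ant1:(0,4)->S->(1,4)
  grid max=4 at (4,2)
Step 6: ant0:(4,2)->N->(3,2) | ant1:(1,4)->N->(0,4)
  grid max=3 at (4,2)
Final grid:
  0 0 0 0 1
  0 0 0 0 0
  0 0 0 0 0
  0 0 1 0 0
  0 0 3 0 0
Max pheromone 3 at (4,2)

Answer: (4,2)=3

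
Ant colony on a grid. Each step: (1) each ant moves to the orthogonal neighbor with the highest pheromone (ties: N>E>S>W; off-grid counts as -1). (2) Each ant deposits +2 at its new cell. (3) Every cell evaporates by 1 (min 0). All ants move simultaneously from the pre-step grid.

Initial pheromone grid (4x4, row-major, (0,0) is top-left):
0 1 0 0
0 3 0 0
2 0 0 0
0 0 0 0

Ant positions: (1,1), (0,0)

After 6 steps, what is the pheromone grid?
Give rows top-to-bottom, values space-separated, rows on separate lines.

After step 1: ants at (0,1),(0,1)
  0 4 0 0
  0 2 0 0
  1 0 0 0
  0 0 0 0
After step 2: ants at (1,1),(1,1)
  0 3 0 0
  0 5 0 0
  0 0 0 0
  0 0 0 0
After step 3: ants at (0,1),(0,1)
  0 6 0 0
  0 4 0 0
  0 0 0 0
  0 0 0 0
After step 4: ants at (1,1),(1,1)
  0 5 0 0
  0 7 0 0
  0 0 0 0
  0 0 0 0
After step 5: ants at (0,1),(0,1)
  0 8 0 0
  0 6 0 0
  0 0 0 0
  0 0 0 0
After step 6: ants at (1,1),(1,1)
  0 7 0 0
  0 9 0 0
  0 0 0 0
  0 0 0 0

0 7 0 0
0 9 0 0
0 0 0 0
0 0 0 0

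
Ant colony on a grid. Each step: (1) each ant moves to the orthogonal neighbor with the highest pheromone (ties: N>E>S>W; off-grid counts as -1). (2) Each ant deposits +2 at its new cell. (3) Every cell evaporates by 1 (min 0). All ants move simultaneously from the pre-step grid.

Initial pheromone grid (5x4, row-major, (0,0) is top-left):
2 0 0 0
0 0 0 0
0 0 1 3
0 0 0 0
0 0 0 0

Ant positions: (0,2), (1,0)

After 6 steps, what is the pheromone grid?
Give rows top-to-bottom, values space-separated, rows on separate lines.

After step 1: ants at (0,3),(0,0)
  3 0 0 1
  0 0 0 0
  0 0 0 2
  0 0 0 0
  0 0 0 0
After step 2: ants at (1,3),(0,1)
  2 1 0 0
  0 0 0 1
  0 0 0 1
  0 0 0 0
  0 0 0 0
After step 3: ants at (2,3),(0,0)
  3 0 0 0
  0 0 0 0
  0 0 0 2
  0 0 0 0
  0 0 0 0
After step 4: ants at (1,3),(0,1)
  2 1 0 0
  0 0 0 1
  0 0 0 1
  0 0 0 0
  0 0 0 0
After step 5: ants at (2,3),(0,0)
  3 0 0 0
  0 0 0 0
  0 0 0 2
  0 0 0 0
  0 0 0 0
After step 6: ants at (1,3),(0,1)
  2 1 0 0
  0 0 0 1
  0 0 0 1
  0 0 0 0
  0 0 0 0

2 1 0 0
0 0 0 1
0 0 0 1
0 0 0 0
0 0 0 0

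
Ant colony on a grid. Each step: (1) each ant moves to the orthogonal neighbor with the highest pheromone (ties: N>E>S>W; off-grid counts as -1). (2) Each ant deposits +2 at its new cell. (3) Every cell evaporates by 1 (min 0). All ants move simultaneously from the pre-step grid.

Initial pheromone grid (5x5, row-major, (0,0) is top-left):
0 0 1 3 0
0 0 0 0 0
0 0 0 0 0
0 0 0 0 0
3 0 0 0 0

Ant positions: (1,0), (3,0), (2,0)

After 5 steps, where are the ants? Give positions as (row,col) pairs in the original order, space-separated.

Step 1: ant0:(1,0)->N->(0,0) | ant1:(3,0)->S->(4,0) | ant2:(2,0)->N->(1,0)
  grid max=4 at (4,0)
Step 2: ant0:(0,0)->S->(1,0) | ant1:(4,0)->N->(3,0) | ant2:(1,0)->N->(0,0)
  grid max=3 at (4,0)
Step 3: ant0:(1,0)->N->(0,0) | ant1:(3,0)->S->(4,0) | ant2:(0,0)->S->(1,0)
  grid max=4 at (4,0)
Step 4: ant0:(0,0)->S->(1,0) | ant1:(4,0)->N->(3,0) | ant2:(1,0)->N->(0,0)
  grid max=4 at (0,0)
Step 5: ant0:(1,0)->N->(0,0) | ant1:(3,0)->S->(4,0) | ant2:(0,0)->S->(1,0)
  grid max=5 at (0,0)

(0,0) (4,0) (1,0)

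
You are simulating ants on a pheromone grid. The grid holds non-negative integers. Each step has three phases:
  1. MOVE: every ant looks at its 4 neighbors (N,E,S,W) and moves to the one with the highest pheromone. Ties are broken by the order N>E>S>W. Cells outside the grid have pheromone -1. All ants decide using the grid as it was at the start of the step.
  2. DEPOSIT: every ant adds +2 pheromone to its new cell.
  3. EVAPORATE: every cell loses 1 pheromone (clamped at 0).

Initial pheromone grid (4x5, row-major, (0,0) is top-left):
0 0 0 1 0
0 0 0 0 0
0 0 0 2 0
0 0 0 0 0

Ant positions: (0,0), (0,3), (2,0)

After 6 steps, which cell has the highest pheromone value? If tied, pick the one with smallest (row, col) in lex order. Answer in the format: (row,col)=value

Answer: (0,3)=6

Derivation:
Step 1: ant0:(0,0)->E->(0,1) | ant1:(0,3)->E->(0,4) | ant2:(2,0)->N->(1,0)
  grid max=1 at (0,1)
Step 2: ant0:(0,1)->E->(0,2) | ant1:(0,4)->S->(1,4) | ant2:(1,0)->N->(0,0)
  grid max=1 at (0,0)
Step 3: ant0:(0,2)->E->(0,3) | ant1:(1,4)->N->(0,4) | ant2:(0,0)->E->(0,1)
  grid max=1 at (0,1)
Step 4: ant0:(0,3)->E->(0,4) | ant1:(0,4)->W->(0,3) | ant2:(0,1)->E->(0,2)
  grid max=2 at (0,3)
Step 5: ant0:(0,4)->W->(0,3) | ant1:(0,3)->E->(0,4) | ant2:(0,2)->E->(0,3)
  grid max=5 at (0,3)
Step 6: ant0:(0,3)->E->(0,4) | ant1:(0,4)->W->(0,3) | ant2:(0,3)->E->(0,4)
  grid max=6 at (0,3)
Final grid:
  0 0 0 6 6
  0 0 0 0 0
  0 0 0 0 0
  0 0 0 0 0
Max pheromone 6 at (0,3)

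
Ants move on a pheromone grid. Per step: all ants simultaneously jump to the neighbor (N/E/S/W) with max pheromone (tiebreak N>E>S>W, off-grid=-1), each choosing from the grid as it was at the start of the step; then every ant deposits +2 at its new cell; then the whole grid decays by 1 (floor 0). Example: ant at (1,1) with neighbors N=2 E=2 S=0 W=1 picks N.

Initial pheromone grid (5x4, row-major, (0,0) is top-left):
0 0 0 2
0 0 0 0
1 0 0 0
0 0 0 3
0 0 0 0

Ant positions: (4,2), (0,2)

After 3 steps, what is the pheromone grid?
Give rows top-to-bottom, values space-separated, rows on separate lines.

After step 1: ants at (3,2),(0,3)
  0 0 0 3
  0 0 0 0
  0 0 0 0
  0 0 1 2
  0 0 0 0
After step 2: ants at (3,3),(1,3)
  0 0 0 2
  0 0 0 1
  0 0 0 0
  0 0 0 3
  0 0 0 0
After step 3: ants at (2,3),(0,3)
  0 0 0 3
  0 0 0 0
  0 0 0 1
  0 0 0 2
  0 0 0 0

0 0 0 3
0 0 0 0
0 0 0 1
0 0 0 2
0 0 0 0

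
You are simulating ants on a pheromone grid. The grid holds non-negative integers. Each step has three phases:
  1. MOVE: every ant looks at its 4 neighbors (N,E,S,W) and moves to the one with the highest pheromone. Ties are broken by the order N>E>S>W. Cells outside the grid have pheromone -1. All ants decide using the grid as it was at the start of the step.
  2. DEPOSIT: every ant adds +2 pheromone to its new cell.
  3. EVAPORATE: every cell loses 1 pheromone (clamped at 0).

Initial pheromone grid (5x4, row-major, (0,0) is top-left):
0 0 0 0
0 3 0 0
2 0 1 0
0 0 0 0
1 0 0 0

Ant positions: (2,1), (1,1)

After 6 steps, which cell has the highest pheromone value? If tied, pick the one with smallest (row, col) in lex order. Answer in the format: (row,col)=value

Answer: (1,1)=9

Derivation:
Step 1: ant0:(2,1)->N->(1,1) | ant1:(1,1)->N->(0,1)
  grid max=4 at (1,1)
Step 2: ant0:(1,1)->N->(0,1) | ant1:(0,1)->S->(1,1)
  grid max=5 at (1,1)
Step 3: ant0:(0,1)->S->(1,1) | ant1:(1,1)->N->(0,1)
  grid max=6 at (1,1)
Step 4: ant0:(1,1)->N->(0,1) | ant1:(0,1)->S->(1,1)
  grid max=7 at (1,1)
Step 5: ant0:(0,1)->S->(1,1) | ant1:(1,1)->N->(0,1)
  grid max=8 at (1,1)
Step 6: ant0:(1,1)->N->(0,1) | ant1:(0,1)->S->(1,1)
  grid max=9 at (1,1)
Final grid:
  0 6 0 0
  0 9 0 0
  0 0 0 0
  0 0 0 0
  0 0 0 0
Max pheromone 9 at (1,1)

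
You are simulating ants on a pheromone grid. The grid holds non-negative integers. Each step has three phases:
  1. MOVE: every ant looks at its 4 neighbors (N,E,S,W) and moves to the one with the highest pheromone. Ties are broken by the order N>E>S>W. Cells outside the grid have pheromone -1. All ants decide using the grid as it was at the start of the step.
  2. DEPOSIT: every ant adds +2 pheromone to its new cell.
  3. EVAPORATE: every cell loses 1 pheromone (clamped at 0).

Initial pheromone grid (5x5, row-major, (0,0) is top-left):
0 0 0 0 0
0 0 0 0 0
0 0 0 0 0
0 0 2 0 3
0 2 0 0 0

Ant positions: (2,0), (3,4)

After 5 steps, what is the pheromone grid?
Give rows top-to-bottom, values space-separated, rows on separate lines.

After step 1: ants at (1,0),(2,4)
  0 0 0 0 0
  1 0 0 0 0
  0 0 0 0 1
  0 0 1 0 2
  0 1 0 0 0
After step 2: ants at (0,0),(3,4)
  1 0 0 0 0
  0 0 0 0 0
  0 0 0 0 0
  0 0 0 0 3
  0 0 0 0 0
After step 3: ants at (0,1),(2,4)
  0 1 0 0 0
  0 0 0 0 0
  0 0 0 0 1
  0 0 0 0 2
  0 0 0 0 0
After step 4: ants at (0,2),(3,4)
  0 0 1 0 0
  0 0 0 0 0
  0 0 0 0 0
  0 0 0 0 3
  0 0 0 0 0
After step 5: ants at (0,3),(2,4)
  0 0 0 1 0
  0 0 0 0 0
  0 0 0 0 1
  0 0 0 0 2
  0 0 0 0 0

0 0 0 1 0
0 0 0 0 0
0 0 0 0 1
0 0 0 0 2
0 0 0 0 0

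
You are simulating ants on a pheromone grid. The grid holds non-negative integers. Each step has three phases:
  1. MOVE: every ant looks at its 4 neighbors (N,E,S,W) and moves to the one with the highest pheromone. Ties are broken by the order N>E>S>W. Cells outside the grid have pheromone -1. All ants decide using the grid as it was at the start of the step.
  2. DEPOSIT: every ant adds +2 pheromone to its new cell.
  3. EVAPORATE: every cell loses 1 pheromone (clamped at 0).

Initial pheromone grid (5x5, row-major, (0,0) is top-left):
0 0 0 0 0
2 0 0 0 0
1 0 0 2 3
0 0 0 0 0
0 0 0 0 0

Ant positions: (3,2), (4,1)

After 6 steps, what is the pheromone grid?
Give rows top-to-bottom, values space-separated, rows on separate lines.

After step 1: ants at (2,2),(3,1)
  0 0 0 0 0
  1 0 0 0 0
  0 0 1 1 2
  0 1 0 0 0
  0 0 0 0 0
After step 2: ants at (2,3),(2,1)
  0 0 0 0 0
  0 0 0 0 0
  0 1 0 2 1
  0 0 0 0 0
  0 0 0 0 0
After step 3: ants at (2,4),(1,1)
  0 0 0 0 0
  0 1 0 0 0
  0 0 0 1 2
  0 0 0 0 0
  0 0 0 0 0
After step 4: ants at (2,3),(0,1)
  0 1 0 0 0
  0 0 0 0 0
  0 0 0 2 1
  0 0 0 0 0
  0 0 0 0 0
After step 5: ants at (2,4),(0,2)
  0 0 1 0 0
  0 0 0 0 0
  0 0 0 1 2
  0 0 0 0 0
  0 0 0 0 0
After step 6: ants at (2,3),(0,3)
  0 0 0 1 0
  0 0 0 0 0
  0 0 0 2 1
  0 0 0 0 0
  0 0 0 0 0

0 0 0 1 0
0 0 0 0 0
0 0 0 2 1
0 0 0 0 0
0 0 0 0 0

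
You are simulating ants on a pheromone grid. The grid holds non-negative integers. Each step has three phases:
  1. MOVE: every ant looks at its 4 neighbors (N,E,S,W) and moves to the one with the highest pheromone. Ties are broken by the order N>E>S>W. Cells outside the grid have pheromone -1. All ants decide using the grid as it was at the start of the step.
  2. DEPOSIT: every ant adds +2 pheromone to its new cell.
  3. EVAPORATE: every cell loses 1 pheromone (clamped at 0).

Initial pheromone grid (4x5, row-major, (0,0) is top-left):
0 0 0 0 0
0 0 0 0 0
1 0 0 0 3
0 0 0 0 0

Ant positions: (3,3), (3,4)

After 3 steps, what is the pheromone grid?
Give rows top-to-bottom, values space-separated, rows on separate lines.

After step 1: ants at (2,3),(2,4)
  0 0 0 0 0
  0 0 0 0 0
  0 0 0 1 4
  0 0 0 0 0
After step 2: ants at (2,4),(2,3)
  0 0 0 0 0
  0 0 0 0 0
  0 0 0 2 5
  0 0 0 0 0
After step 3: ants at (2,3),(2,4)
  0 0 0 0 0
  0 0 0 0 0
  0 0 0 3 6
  0 0 0 0 0

0 0 0 0 0
0 0 0 0 0
0 0 0 3 6
0 0 0 0 0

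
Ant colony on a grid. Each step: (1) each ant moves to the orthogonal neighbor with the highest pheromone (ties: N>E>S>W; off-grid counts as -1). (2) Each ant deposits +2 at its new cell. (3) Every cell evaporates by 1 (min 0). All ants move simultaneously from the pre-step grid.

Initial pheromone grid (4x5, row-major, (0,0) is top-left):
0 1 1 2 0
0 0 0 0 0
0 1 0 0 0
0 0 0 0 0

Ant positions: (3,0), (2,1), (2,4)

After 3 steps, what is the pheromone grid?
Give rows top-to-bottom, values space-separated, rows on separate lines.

After step 1: ants at (2,0),(1,1),(1,4)
  0 0 0 1 0
  0 1 0 0 1
  1 0 0 0 0
  0 0 0 0 0
After step 2: ants at (1,0),(0,1),(0,4)
  0 1 0 0 1
  1 0 0 0 0
  0 0 0 0 0
  0 0 0 0 0
After step 3: ants at (0,0),(0,2),(1,4)
  1 0 1 0 0
  0 0 0 0 1
  0 0 0 0 0
  0 0 0 0 0

1 0 1 0 0
0 0 0 0 1
0 0 0 0 0
0 0 0 0 0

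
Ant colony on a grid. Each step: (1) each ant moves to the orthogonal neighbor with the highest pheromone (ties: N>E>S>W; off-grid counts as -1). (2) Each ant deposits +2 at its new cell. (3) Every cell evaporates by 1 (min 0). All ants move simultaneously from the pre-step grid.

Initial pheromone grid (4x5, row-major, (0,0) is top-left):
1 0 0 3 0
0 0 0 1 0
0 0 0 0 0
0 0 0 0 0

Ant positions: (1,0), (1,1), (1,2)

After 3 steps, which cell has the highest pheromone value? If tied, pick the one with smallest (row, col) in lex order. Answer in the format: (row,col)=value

Answer: (0,0)=4

Derivation:
Step 1: ant0:(1,0)->N->(0,0) | ant1:(1,1)->N->(0,1) | ant2:(1,2)->E->(1,3)
  grid max=2 at (0,0)
Step 2: ant0:(0,0)->E->(0,1) | ant1:(0,1)->W->(0,0) | ant2:(1,3)->N->(0,3)
  grid max=3 at (0,0)
Step 3: ant0:(0,1)->W->(0,0) | ant1:(0,0)->E->(0,1) | ant2:(0,3)->S->(1,3)
  grid max=4 at (0,0)
Final grid:
  4 3 0 2 0
  0 0 0 2 0
  0 0 0 0 0
  0 0 0 0 0
Max pheromone 4 at (0,0)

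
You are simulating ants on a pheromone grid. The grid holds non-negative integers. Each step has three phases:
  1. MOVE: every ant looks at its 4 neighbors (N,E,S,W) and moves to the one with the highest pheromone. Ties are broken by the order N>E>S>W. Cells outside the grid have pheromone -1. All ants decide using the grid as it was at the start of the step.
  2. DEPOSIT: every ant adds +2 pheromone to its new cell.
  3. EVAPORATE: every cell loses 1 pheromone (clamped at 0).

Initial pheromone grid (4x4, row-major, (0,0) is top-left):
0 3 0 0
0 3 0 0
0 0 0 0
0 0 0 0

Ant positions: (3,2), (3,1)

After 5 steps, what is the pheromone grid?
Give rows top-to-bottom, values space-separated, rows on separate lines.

After step 1: ants at (2,2),(2,1)
  0 2 0 0
  0 2 0 0
  0 1 1 0
  0 0 0 0
After step 2: ants at (2,1),(1,1)
  0 1 0 0
  0 3 0 0
  0 2 0 0
  0 0 0 0
After step 3: ants at (1,1),(2,1)
  0 0 0 0
  0 4 0 0
  0 3 0 0
  0 0 0 0
After step 4: ants at (2,1),(1,1)
  0 0 0 0
  0 5 0 0
  0 4 0 0
  0 0 0 0
After step 5: ants at (1,1),(2,1)
  0 0 0 0
  0 6 0 0
  0 5 0 0
  0 0 0 0

0 0 0 0
0 6 0 0
0 5 0 0
0 0 0 0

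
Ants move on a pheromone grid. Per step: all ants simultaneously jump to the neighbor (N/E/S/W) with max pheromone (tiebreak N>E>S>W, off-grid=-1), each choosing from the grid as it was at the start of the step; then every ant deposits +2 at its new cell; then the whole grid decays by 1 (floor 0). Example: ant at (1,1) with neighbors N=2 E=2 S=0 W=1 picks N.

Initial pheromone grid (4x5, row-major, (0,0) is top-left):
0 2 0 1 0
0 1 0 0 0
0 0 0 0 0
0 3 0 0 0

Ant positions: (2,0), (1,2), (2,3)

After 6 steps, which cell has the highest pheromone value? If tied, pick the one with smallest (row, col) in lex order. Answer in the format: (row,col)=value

Step 1: ant0:(2,0)->N->(1,0) | ant1:(1,2)->W->(1,1) | ant2:(2,3)->N->(1,3)
  grid max=2 at (1,1)
Step 2: ant0:(1,0)->E->(1,1) | ant1:(1,1)->N->(0,1) | ant2:(1,3)->N->(0,3)
  grid max=3 at (1,1)
Step 3: ant0:(1,1)->N->(0,1) | ant1:(0,1)->S->(1,1) | ant2:(0,3)->E->(0,4)
  grid max=4 at (1,1)
Step 4: ant0:(0,1)->S->(1,1) | ant1:(1,1)->N->(0,1) | ant2:(0,4)->S->(1,4)
  grid max=5 at (1,1)
Step 5: ant0:(1,1)->N->(0,1) | ant1:(0,1)->S->(1,1) | ant2:(1,4)->N->(0,4)
  grid max=6 at (1,1)
Step 6: ant0:(0,1)->S->(1,1) | ant1:(1,1)->N->(0,1) | ant2:(0,4)->S->(1,4)
  grid max=7 at (1,1)
Final grid:
  0 6 0 0 0
  0 7 0 0 1
  0 0 0 0 0
  0 0 0 0 0
Max pheromone 7 at (1,1)

Answer: (1,1)=7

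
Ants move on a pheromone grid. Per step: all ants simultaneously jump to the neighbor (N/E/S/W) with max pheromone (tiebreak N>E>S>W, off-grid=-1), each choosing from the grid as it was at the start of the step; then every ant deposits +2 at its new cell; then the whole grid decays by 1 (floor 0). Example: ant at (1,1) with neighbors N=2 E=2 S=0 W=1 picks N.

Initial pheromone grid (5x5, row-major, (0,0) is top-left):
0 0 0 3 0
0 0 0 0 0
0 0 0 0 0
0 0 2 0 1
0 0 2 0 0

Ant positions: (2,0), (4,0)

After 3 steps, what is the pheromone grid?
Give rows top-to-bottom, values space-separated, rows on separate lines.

After step 1: ants at (1,0),(3,0)
  0 0 0 2 0
  1 0 0 0 0
  0 0 0 0 0
  1 0 1 0 0
  0 0 1 0 0
After step 2: ants at (0,0),(2,0)
  1 0 0 1 0
  0 0 0 0 0
  1 0 0 0 0
  0 0 0 0 0
  0 0 0 0 0
After step 3: ants at (0,1),(1,0)
  0 1 0 0 0
  1 0 0 0 0
  0 0 0 0 0
  0 0 0 0 0
  0 0 0 0 0

0 1 0 0 0
1 0 0 0 0
0 0 0 0 0
0 0 0 0 0
0 0 0 0 0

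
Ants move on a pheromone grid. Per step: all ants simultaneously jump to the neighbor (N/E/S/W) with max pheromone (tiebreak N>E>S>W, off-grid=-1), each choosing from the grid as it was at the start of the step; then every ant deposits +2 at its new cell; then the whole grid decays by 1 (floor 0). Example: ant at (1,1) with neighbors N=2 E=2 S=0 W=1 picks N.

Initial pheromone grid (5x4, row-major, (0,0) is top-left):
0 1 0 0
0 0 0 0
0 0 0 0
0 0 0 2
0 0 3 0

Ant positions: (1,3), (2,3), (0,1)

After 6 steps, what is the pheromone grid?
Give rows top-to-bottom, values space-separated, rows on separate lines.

After step 1: ants at (0,3),(3,3),(0,2)
  0 0 1 1
  0 0 0 0
  0 0 0 0
  0 0 0 3
  0 0 2 0
After step 2: ants at (0,2),(2,3),(0,3)
  0 0 2 2
  0 0 0 0
  0 0 0 1
  0 0 0 2
  0 0 1 0
After step 3: ants at (0,3),(3,3),(0,2)
  0 0 3 3
  0 0 0 0
  0 0 0 0
  0 0 0 3
  0 0 0 0
After step 4: ants at (0,2),(2,3),(0,3)
  0 0 4 4
  0 0 0 0
  0 0 0 1
  0 0 0 2
  0 0 0 0
After step 5: ants at (0,3),(3,3),(0,2)
  0 0 5 5
  0 0 0 0
  0 0 0 0
  0 0 0 3
  0 0 0 0
After step 6: ants at (0,2),(2,3),(0,3)
  0 0 6 6
  0 0 0 0
  0 0 0 1
  0 0 0 2
  0 0 0 0

0 0 6 6
0 0 0 0
0 0 0 1
0 0 0 2
0 0 0 0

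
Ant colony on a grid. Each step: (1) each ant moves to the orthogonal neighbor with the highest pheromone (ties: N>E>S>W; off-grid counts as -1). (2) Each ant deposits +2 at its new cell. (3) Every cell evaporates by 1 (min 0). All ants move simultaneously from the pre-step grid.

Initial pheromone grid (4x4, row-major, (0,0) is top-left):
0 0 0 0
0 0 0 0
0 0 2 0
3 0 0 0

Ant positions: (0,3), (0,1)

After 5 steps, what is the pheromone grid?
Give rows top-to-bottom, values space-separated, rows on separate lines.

After step 1: ants at (1,3),(0,2)
  0 0 1 0
  0 0 0 1
  0 0 1 0
  2 0 0 0
After step 2: ants at (0,3),(0,3)
  0 0 0 3
  0 0 0 0
  0 0 0 0
  1 0 0 0
After step 3: ants at (1,3),(1,3)
  0 0 0 2
  0 0 0 3
  0 0 0 0
  0 0 0 0
After step 4: ants at (0,3),(0,3)
  0 0 0 5
  0 0 0 2
  0 0 0 0
  0 0 0 0
After step 5: ants at (1,3),(1,3)
  0 0 0 4
  0 0 0 5
  0 0 0 0
  0 0 0 0

0 0 0 4
0 0 0 5
0 0 0 0
0 0 0 0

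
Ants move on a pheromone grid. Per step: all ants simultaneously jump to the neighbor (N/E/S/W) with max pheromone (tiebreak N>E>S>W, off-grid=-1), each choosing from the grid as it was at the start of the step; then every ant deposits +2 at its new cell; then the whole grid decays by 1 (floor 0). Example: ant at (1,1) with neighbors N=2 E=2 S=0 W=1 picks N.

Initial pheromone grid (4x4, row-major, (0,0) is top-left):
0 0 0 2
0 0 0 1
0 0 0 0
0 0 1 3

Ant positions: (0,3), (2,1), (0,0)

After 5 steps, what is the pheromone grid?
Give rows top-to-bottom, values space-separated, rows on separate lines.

After step 1: ants at (1,3),(1,1),(0,1)
  0 1 0 1
  0 1 0 2
  0 0 0 0
  0 0 0 2
After step 2: ants at (0,3),(0,1),(1,1)
  0 2 0 2
  0 2 0 1
  0 0 0 0
  0 0 0 1
After step 3: ants at (1,3),(1,1),(0,1)
  0 3 0 1
  0 3 0 2
  0 0 0 0
  0 0 0 0
After step 4: ants at (0,3),(0,1),(1,1)
  0 4 0 2
  0 4 0 1
  0 0 0 0
  0 0 0 0
After step 5: ants at (1,3),(1,1),(0,1)
  0 5 0 1
  0 5 0 2
  0 0 0 0
  0 0 0 0

0 5 0 1
0 5 0 2
0 0 0 0
0 0 0 0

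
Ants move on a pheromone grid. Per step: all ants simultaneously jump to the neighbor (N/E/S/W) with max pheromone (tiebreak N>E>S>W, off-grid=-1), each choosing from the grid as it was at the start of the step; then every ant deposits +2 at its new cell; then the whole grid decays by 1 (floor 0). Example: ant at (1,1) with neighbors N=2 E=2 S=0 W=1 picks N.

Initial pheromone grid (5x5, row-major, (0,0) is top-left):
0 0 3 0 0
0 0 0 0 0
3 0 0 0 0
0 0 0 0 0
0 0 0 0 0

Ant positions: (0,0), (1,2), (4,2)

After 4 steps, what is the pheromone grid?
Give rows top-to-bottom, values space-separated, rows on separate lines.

After step 1: ants at (0,1),(0,2),(3,2)
  0 1 4 0 0
  0 0 0 0 0
  2 0 0 0 0
  0 0 1 0 0
  0 0 0 0 0
After step 2: ants at (0,2),(0,1),(2,2)
  0 2 5 0 0
  0 0 0 0 0
  1 0 1 0 0
  0 0 0 0 0
  0 0 0 0 0
After step 3: ants at (0,1),(0,2),(1,2)
  0 3 6 0 0
  0 0 1 0 0
  0 0 0 0 0
  0 0 0 0 0
  0 0 0 0 0
After step 4: ants at (0,2),(0,1),(0,2)
  0 4 9 0 0
  0 0 0 0 0
  0 0 0 0 0
  0 0 0 0 0
  0 0 0 0 0

0 4 9 0 0
0 0 0 0 0
0 0 0 0 0
0 0 0 0 0
0 0 0 0 0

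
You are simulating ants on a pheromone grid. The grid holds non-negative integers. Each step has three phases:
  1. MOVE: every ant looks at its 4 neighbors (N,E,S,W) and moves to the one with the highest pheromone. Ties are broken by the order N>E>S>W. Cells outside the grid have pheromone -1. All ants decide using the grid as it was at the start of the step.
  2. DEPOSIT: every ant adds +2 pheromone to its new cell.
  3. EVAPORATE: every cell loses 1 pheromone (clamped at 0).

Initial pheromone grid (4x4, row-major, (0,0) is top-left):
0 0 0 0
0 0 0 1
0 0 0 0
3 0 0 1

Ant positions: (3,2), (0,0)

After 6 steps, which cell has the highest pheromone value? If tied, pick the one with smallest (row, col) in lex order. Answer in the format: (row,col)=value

Step 1: ant0:(3,2)->E->(3,3) | ant1:(0,0)->E->(0,1)
  grid max=2 at (3,0)
Step 2: ant0:(3,3)->N->(2,3) | ant1:(0,1)->E->(0,2)
  grid max=1 at (0,2)
Step 3: ant0:(2,3)->S->(3,3) | ant1:(0,2)->E->(0,3)
  grid max=2 at (3,3)
Step 4: ant0:(3,3)->N->(2,3) | ant1:(0,3)->S->(1,3)
  grid max=1 at (1,3)
Step 5: ant0:(2,3)->N->(1,3) | ant1:(1,3)->S->(2,3)
  grid max=2 at (1,3)
Step 6: ant0:(1,3)->S->(2,3) | ant1:(2,3)->N->(1,3)
  grid max=3 at (1,3)
Final grid:
  0 0 0 0
  0 0 0 3
  0 0 0 3
  0 0 0 0
Max pheromone 3 at (1,3)

Answer: (1,3)=3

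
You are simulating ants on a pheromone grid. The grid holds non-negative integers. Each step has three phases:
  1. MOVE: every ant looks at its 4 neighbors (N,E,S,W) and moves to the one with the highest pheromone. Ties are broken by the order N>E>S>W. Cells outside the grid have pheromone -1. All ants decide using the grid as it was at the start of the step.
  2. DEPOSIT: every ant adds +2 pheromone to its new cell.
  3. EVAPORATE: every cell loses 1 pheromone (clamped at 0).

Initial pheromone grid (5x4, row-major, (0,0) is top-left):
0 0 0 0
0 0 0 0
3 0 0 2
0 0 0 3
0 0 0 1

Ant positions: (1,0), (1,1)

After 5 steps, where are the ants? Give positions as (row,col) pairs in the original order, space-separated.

Step 1: ant0:(1,0)->S->(2,0) | ant1:(1,1)->N->(0,1)
  grid max=4 at (2,0)
Step 2: ant0:(2,0)->N->(1,0) | ant1:(0,1)->E->(0,2)
  grid max=3 at (2,0)
Step 3: ant0:(1,0)->S->(2,0) | ant1:(0,2)->E->(0,3)
  grid max=4 at (2,0)
Step 4: ant0:(2,0)->N->(1,0) | ant1:(0,3)->S->(1,3)
  grid max=3 at (2,0)
Step 5: ant0:(1,0)->S->(2,0) | ant1:(1,3)->N->(0,3)
  grid max=4 at (2,0)

(2,0) (0,3)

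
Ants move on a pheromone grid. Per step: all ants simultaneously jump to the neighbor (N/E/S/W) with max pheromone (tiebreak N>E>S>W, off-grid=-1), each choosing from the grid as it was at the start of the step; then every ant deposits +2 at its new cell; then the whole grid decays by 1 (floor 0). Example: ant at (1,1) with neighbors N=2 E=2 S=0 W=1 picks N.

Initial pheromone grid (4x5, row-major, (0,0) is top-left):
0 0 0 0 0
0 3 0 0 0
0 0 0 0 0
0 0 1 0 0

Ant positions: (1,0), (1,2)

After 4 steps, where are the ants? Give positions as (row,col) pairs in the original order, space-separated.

Step 1: ant0:(1,0)->E->(1,1) | ant1:(1,2)->W->(1,1)
  grid max=6 at (1,1)
Step 2: ant0:(1,1)->N->(0,1) | ant1:(1,1)->N->(0,1)
  grid max=5 at (1,1)
Step 3: ant0:(0,1)->S->(1,1) | ant1:(0,1)->S->(1,1)
  grid max=8 at (1,1)
Step 4: ant0:(1,1)->N->(0,1) | ant1:(1,1)->N->(0,1)
  grid max=7 at (1,1)

(0,1) (0,1)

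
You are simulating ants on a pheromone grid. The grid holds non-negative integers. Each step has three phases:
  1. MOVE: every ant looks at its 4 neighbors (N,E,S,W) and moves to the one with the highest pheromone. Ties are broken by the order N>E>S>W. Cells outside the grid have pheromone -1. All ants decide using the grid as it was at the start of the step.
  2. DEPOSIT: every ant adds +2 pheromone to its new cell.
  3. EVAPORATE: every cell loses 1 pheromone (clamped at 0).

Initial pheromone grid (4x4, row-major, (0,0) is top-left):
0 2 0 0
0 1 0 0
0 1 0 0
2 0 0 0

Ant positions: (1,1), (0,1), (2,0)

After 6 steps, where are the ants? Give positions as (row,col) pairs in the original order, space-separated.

Step 1: ant0:(1,1)->N->(0,1) | ant1:(0,1)->S->(1,1) | ant2:(2,0)->S->(3,0)
  grid max=3 at (0,1)
Step 2: ant0:(0,1)->S->(1,1) | ant1:(1,1)->N->(0,1) | ant2:(3,0)->N->(2,0)
  grid max=4 at (0,1)
Step 3: ant0:(1,1)->N->(0,1) | ant1:(0,1)->S->(1,1) | ant2:(2,0)->S->(3,0)
  grid max=5 at (0,1)
Step 4: ant0:(0,1)->S->(1,1) | ant1:(1,1)->N->(0,1) | ant2:(3,0)->N->(2,0)
  grid max=6 at (0,1)
Step 5: ant0:(1,1)->N->(0,1) | ant1:(0,1)->S->(1,1) | ant2:(2,0)->S->(3,0)
  grid max=7 at (0,1)
Step 6: ant0:(0,1)->S->(1,1) | ant1:(1,1)->N->(0,1) | ant2:(3,0)->N->(2,0)
  grid max=8 at (0,1)

(1,1) (0,1) (2,0)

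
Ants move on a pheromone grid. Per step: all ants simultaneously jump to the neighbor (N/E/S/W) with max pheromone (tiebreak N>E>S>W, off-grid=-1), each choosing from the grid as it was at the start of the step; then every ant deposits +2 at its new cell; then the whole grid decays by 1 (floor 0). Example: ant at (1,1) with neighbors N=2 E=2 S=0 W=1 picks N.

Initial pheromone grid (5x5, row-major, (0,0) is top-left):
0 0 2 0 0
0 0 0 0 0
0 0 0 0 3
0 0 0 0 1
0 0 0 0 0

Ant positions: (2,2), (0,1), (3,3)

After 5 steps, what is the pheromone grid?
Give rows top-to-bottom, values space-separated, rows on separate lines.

After step 1: ants at (1,2),(0,2),(3,4)
  0 0 3 0 0
  0 0 1 0 0
  0 0 0 0 2
  0 0 0 0 2
  0 0 0 0 0
After step 2: ants at (0,2),(1,2),(2,4)
  0 0 4 0 0
  0 0 2 0 0
  0 0 0 0 3
  0 0 0 0 1
  0 0 0 0 0
After step 3: ants at (1,2),(0,2),(3,4)
  0 0 5 0 0
  0 0 3 0 0
  0 0 0 0 2
  0 0 0 0 2
  0 0 0 0 0
After step 4: ants at (0,2),(1,2),(2,4)
  0 0 6 0 0
  0 0 4 0 0
  0 0 0 0 3
  0 0 0 0 1
  0 0 0 0 0
After step 5: ants at (1,2),(0,2),(3,4)
  0 0 7 0 0
  0 0 5 0 0
  0 0 0 0 2
  0 0 0 0 2
  0 0 0 0 0

0 0 7 0 0
0 0 5 0 0
0 0 0 0 2
0 0 0 0 2
0 0 0 0 0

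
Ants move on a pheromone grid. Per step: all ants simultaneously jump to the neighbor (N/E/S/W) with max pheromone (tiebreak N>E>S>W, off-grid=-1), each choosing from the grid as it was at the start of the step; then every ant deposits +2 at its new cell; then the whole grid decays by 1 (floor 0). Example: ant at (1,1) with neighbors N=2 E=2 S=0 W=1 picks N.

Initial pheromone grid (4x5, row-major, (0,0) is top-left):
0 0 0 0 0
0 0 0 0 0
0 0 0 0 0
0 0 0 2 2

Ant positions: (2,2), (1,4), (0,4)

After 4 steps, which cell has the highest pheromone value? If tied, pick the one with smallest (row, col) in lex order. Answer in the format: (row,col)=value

Step 1: ant0:(2,2)->N->(1,2) | ant1:(1,4)->N->(0,4) | ant2:(0,4)->S->(1,4)
  grid max=1 at (0,4)
Step 2: ant0:(1,2)->N->(0,2) | ant1:(0,4)->S->(1,4) | ant2:(1,4)->N->(0,4)
  grid max=2 at (0,4)
Step 3: ant0:(0,2)->E->(0,3) | ant1:(1,4)->N->(0,4) | ant2:(0,4)->S->(1,4)
  grid max=3 at (0,4)
Step 4: ant0:(0,3)->E->(0,4) | ant1:(0,4)->S->(1,4) | ant2:(1,4)->N->(0,4)
  grid max=6 at (0,4)
Final grid:
  0 0 0 0 6
  0 0 0 0 4
  0 0 0 0 0
  0 0 0 0 0
Max pheromone 6 at (0,4)

Answer: (0,4)=6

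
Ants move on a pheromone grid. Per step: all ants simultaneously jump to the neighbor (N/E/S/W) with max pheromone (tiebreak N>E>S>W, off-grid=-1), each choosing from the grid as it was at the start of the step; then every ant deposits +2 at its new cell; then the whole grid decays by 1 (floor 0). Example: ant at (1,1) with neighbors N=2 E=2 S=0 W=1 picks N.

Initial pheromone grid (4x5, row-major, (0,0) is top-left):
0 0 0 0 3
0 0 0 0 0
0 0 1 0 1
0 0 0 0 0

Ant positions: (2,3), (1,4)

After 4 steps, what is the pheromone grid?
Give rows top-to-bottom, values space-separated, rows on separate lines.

After step 1: ants at (2,4),(0,4)
  0 0 0 0 4
  0 0 0 0 0
  0 0 0 0 2
  0 0 0 0 0
After step 2: ants at (1,4),(1,4)
  0 0 0 0 3
  0 0 0 0 3
  0 0 0 0 1
  0 0 0 0 0
After step 3: ants at (0,4),(0,4)
  0 0 0 0 6
  0 0 0 0 2
  0 0 0 0 0
  0 0 0 0 0
After step 4: ants at (1,4),(1,4)
  0 0 0 0 5
  0 0 0 0 5
  0 0 0 0 0
  0 0 0 0 0

0 0 0 0 5
0 0 0 0 5
0 0 0 0 0
0 0 0 0 0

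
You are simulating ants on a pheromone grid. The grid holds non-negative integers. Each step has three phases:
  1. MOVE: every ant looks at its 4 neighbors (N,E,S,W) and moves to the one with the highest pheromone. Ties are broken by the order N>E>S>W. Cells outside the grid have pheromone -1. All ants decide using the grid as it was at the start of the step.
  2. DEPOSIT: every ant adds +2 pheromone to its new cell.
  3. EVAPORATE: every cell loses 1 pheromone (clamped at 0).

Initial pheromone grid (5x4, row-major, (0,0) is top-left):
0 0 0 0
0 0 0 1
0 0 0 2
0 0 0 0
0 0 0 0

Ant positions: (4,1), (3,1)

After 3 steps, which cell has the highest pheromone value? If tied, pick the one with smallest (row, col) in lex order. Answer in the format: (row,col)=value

Answer: (2,1)=3

Derivation:
Step 1: ant0:(4,1)->N->(3,1) | ant1:(3,1)->N->(2,1)
  grid max=1 at (2,1)
Step 2: ant0:(3,1)->N->(2,1) | ant1:(2,1)->S->(3,1)
  grid max=2 at (2,1)
Step 3: ant0:(2,1)->S->(3,1) | ant1:(3,1)->N->(2,1)
  grid max=3 at (2,1)
Final grid:
  0 0 0 0
  0 0 0 0
  0 3 0 0
  0 3 0 0
  0 0 0 0
Max pheromone 3 at (2,1)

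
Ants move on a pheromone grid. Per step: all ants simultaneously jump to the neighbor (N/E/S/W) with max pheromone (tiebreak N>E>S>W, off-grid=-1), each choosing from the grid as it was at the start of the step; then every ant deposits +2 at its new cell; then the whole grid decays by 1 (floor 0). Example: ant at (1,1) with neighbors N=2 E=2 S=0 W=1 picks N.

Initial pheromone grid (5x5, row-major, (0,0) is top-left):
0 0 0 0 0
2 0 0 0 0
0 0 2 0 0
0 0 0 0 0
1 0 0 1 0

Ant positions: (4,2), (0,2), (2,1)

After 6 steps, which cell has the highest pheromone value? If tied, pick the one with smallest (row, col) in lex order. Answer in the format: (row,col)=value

Answer: (2,2)=2

Derivation:
Step 1: ant0:(4,2)->E->(4,3) | ant1:(0,2)->E->(0,3) | ant2:(2,1)->E->(2,2)
  grid max=3 at (2,2)
Step 2: ant0:(4,3)->N->(3,3) | ant1:(0,3)->E->(0,4) | ant2:(2,2)->N->(1,2)
  grid max=2 at (2,2)
Step 3: ant0:(3,3)->S->(4,3) | ant1:(0,4)->S->(1,4) | ant2:(1,2)->S->(2,2)
  grid max=3 at (2,2)
Step 4: ant0:(4,3)->N->(3,3) | ant1:(1,4)->N->(0,4) | ant2:(2,2)->N->(1,2)
  grid max=2 at (2,2)
Step 5: ant0:(3,3)->S->(4,3) | ant1:(0,4)->S->(1,4) | ant2:(1,2)->S->(2,2)
  grid max=3 at (2,2)
Step 6: ant0:(4,3)->N->(3,3) | ant1:(1,4)->N->(0,4) | ant2:(2,2)->N->(1,2)
  grid max=2 at (2,2)
Final grid:
  0 0 0 0 1
  0 0 1 0 0
  0 0 2 0 0
  0 0 0 1 0
  0 0 0 1 0
Max pheromone 2 at (2,2)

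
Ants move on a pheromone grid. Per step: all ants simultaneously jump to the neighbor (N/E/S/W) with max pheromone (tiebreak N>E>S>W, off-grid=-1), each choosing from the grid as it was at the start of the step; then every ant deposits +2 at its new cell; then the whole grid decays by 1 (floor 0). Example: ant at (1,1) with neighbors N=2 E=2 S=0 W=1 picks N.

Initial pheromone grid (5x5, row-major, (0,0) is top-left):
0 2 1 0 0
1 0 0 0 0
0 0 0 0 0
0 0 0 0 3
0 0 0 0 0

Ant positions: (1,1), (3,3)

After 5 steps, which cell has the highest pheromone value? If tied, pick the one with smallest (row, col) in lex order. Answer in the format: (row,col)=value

Answer: (3,4)=4

Derivation:
Step 1: ant0:(1,1)->N->(0,1) | ant1:(3,3)->E->(3,4)
  grid max=4 at (3,4)
Step 2: ant0:(0,1)->E->(0,2) | ant1:(3,4)->N->(2,4)
  grid max=3 at (3,4)
Step 3: ant0:(0,2)->W->(0,1) | ant1:(2,4)->S->(3,4)
  grid max=4 at (3,4)
Step 4: ant0:(0,1)->E->(0,2) | ant1:(3,4)->N->(2,4)
  grid max=3 at (3,4)
Step 5: ant0:(0,2)->W->(0,1) | ant1:(2,4)->S->(3,4)
  grid max=4 at (3,4)
Final grid:
  0 3 0 0 0
  0 0 0 0 0
  0 0 0 0 0
  0 0 0 0 4
  0 0 0 0 0
Max pheromone 4 at (3,4)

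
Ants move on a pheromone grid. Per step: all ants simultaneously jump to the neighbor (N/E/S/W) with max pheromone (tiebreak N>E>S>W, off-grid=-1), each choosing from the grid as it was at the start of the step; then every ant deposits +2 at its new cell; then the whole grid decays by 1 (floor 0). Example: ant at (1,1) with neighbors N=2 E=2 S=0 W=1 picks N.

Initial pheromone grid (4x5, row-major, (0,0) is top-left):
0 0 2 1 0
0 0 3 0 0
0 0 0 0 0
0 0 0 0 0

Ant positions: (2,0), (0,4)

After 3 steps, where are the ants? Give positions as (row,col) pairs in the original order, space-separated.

Step 1: ant0:(2,0)->N->(1,0) | ant1:(0,4)->W->(0,3)
  grid max=2 at (0,3)
Step 2: ant0:(1,0)->N->(0,0) | ant1:(0,3)->W->(0,2)
  grid max=2 at (0,2)
Step 3: ant0:(0,0)->E->(0,1) | ant1:(0,2)->E->(0,3)
  grid max=2 at (0,3)

(0,1) (0,3)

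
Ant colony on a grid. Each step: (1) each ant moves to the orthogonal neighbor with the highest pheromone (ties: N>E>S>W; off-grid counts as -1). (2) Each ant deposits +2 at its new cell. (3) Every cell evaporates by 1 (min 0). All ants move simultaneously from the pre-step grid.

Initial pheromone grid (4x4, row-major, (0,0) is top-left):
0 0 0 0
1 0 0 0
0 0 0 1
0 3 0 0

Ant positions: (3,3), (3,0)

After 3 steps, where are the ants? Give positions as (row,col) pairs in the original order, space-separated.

Step 1: ant0:(3,3)->N->(2,3) | ant1:(3,0)->E->(3,1)
  grid max=4 at (3,1)
Step 2: ant0:(2,3)->N->(1,3) | ant1:(3,1)->N->(2,1)
  grid max=3 at (3,1)
Step 3: ant0:(1,3)->S->(2,3) | ant1:(2,1)->S->(3,1)
  grid max=4 at (3,1)

(2,3) (3,1)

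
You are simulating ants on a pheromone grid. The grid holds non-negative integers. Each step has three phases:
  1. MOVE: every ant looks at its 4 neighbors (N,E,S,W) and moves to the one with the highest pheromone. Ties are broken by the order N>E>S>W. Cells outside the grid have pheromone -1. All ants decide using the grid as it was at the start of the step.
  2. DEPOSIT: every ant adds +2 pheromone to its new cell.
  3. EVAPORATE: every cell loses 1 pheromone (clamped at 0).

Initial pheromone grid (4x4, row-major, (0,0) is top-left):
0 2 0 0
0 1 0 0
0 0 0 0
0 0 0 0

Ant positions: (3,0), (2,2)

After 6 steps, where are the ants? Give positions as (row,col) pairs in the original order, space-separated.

Step 1: ant0:(3,0)->N->(2,0) | ant1:(2,2)->N->(1,2)
  grid max=1 at (0,1)
Step 2: ant0:(2,0)->N->(1,0) | ant1:(1,2)->N->(0,2)
  grid max=1 at (0,2)
Step 3: ant0:(1,0)->N->(0,0) | ant1:(0,2)->E->(0,3)
  grid max=1 at (0,0)
Step 4: ant0:(0,0)->E->(0,1) | ant1:(0,3)->S->(1,3)
  grid max=1 at (0,1)
Step 5: ant0:(0,1)->E->(0,2) | ant1:(1,3)->N->(0,3)
  grid max=1 at (0,2)
Step 6: ant0:(0,2)->E->(0,3) | ant1:(0,3)->W->(0,2)
  grid max=2 at (0,2)

(0,3) (0,2)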